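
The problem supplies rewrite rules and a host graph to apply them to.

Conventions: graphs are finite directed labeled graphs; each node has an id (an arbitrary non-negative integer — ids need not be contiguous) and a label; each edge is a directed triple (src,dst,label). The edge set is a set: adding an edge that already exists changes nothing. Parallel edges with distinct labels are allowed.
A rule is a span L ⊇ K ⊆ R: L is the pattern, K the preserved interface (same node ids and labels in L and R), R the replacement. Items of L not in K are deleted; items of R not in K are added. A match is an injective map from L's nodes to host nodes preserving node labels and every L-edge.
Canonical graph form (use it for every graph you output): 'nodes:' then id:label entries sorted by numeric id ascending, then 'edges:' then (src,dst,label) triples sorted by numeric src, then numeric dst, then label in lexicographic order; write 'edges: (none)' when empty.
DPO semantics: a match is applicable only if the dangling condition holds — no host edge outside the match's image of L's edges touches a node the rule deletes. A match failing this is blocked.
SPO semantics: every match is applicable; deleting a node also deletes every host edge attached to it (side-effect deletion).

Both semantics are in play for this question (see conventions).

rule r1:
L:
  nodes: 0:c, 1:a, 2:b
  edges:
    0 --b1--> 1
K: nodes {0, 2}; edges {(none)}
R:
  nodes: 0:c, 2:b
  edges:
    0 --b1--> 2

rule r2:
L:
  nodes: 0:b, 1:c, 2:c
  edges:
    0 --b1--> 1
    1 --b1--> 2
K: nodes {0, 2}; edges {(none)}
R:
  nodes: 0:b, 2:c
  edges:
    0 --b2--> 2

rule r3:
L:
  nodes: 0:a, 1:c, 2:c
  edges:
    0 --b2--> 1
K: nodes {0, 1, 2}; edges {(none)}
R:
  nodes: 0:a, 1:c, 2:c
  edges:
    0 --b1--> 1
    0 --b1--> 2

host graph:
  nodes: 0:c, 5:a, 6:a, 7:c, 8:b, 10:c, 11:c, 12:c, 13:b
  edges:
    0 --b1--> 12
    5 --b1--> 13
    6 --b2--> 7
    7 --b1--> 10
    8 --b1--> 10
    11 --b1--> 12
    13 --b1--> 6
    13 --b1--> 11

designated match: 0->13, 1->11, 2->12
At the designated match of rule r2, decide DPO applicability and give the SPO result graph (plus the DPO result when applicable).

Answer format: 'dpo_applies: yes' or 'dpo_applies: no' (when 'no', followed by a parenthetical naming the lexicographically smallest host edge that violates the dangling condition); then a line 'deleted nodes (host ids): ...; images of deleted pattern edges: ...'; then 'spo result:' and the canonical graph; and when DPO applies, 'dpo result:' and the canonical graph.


dpo_applies: yes
deleted nodes (host ids): 11; images of deleted pattern edges: (11,12,b1); (13,11,b1)
spo result:
nodes: 0:c, 5:a, 6:a, 7:c, 8:b, 10:c, 12:c, 13:b
edges: (0,12,b1); (5,13,b1); (6,7,b2); (7,10,b1); (8,10,b1); (13,6,b1); (13,12,b2)
dpo result:
nodes: 0:c, 5:a, 6:a, 7:c, 8:b, 10:c, 12:c, 13:b
edges: (0,12,b1); (5,13,b1); (6,7,b2); (7,10,b1); (8,10,b1); (13,6,b1); (13,12,b2)


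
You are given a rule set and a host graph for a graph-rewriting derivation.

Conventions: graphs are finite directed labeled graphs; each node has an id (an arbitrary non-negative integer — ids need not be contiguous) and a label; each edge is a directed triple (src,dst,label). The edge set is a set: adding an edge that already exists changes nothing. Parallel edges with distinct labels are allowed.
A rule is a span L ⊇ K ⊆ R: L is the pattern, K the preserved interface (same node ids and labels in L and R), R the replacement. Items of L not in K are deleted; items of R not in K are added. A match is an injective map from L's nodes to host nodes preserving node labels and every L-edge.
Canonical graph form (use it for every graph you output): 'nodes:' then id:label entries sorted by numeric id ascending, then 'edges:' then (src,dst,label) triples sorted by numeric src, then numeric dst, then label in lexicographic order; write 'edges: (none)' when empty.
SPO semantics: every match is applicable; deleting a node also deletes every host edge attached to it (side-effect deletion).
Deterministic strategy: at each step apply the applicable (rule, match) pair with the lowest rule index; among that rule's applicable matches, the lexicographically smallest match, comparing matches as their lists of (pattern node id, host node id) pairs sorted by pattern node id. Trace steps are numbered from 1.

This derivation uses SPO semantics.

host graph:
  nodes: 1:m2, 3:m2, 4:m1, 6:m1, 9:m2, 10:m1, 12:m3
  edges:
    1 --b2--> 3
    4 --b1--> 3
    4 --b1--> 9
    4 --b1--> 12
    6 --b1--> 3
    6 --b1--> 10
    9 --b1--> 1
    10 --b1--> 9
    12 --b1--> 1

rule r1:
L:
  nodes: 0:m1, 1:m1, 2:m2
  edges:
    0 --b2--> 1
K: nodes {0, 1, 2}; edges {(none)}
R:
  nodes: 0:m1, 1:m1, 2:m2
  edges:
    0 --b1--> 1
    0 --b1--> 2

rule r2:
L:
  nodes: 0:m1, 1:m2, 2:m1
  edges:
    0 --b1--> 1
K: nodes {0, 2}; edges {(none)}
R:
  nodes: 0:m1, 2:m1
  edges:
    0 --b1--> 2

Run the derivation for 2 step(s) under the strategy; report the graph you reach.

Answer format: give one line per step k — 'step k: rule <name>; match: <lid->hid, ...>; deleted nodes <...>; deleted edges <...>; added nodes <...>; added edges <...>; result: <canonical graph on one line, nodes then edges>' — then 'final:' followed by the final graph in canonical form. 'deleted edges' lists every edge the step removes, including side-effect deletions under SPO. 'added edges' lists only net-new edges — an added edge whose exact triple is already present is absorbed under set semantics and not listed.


step 1: rule r2; match: 0->4, 1->3, 2->6; deleted nodes 3; deleted edges (1,3,b2); (4,3,b1); (6,3,b1); added nodes (none); added edges (4,6,b1); result: nodes: 1:m2, 4:m1, 6:m1, 9:m2, 10:m1, 12:m3 edges: (4,6,b1); (4,9,b1); (4,12,b1); (6,10,b1); (9,1,b1); (10,9,b1); (12,1,b1)
step 2: rule r2; match: 0->4, 1->9, 2->6; deleted nodes 9; deleted edges (4,9,b1); (9,1,b1); (10,9,b1); added nodes (none); added edges (none); result: nodes: 1:m2, 4:m1, 6:m1, 10:m1, 12:m3 edges: (4,6,b1); (4,12,b1); (6,10,b1); (12,1,b1)
final:
nodes: 1:m2, 4:m1, 6:m1, 10:m1, 12:m3
edges: (4,6,b1); (4,12,b1); (6,10,b1); (12,1,b1)


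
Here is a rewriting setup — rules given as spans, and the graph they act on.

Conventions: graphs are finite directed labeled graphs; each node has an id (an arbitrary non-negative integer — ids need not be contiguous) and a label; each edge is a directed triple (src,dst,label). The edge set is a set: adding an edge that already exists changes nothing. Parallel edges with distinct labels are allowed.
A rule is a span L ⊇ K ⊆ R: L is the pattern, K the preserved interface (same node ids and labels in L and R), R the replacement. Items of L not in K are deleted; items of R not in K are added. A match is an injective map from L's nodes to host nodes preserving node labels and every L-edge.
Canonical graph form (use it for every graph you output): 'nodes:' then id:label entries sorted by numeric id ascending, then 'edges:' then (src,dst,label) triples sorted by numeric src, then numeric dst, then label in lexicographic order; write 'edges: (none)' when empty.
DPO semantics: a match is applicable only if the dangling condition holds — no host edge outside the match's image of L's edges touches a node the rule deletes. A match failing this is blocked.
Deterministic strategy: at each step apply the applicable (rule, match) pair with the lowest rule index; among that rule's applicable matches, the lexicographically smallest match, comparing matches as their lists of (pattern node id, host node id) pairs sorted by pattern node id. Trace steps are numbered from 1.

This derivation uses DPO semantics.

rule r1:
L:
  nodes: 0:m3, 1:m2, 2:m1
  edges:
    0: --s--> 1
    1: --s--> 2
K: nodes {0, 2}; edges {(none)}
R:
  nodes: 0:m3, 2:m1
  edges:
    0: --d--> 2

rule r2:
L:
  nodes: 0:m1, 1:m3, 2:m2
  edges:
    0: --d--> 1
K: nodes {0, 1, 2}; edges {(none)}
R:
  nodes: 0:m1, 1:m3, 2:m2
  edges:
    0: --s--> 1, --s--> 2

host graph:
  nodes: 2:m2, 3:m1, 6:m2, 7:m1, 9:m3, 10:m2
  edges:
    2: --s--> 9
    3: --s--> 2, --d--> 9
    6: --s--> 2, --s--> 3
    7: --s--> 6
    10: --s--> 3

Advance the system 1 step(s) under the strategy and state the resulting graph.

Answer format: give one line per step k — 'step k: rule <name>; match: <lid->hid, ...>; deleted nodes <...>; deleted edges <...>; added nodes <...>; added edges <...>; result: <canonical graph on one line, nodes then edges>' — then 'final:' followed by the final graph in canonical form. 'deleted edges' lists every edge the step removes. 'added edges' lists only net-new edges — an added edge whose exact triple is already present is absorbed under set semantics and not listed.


step 1: rule r2; match: 0->3, 1->9, 2->2; deleted nodes (none); deleted edges (3,9,d); added nodes (none); added edges (3,9,s); result: nodes: 2:m2, 3:m1, 6:m2, 7:m1, 9:m3, 10:m2 edges: (2,9,s); (3,2,s); (3,9,s); (6,2,s); (6,3,s); (7,6,s); (10,3,s)
final:
nodes: 2:m2, 3:m1, 6:m2, 7:m1, 9:m3, 10:m2
edges: (2,9,s); (3,2,s); (3,9,s); (6,2,s); (6,3,s); (7,6,s); (10,3,s)


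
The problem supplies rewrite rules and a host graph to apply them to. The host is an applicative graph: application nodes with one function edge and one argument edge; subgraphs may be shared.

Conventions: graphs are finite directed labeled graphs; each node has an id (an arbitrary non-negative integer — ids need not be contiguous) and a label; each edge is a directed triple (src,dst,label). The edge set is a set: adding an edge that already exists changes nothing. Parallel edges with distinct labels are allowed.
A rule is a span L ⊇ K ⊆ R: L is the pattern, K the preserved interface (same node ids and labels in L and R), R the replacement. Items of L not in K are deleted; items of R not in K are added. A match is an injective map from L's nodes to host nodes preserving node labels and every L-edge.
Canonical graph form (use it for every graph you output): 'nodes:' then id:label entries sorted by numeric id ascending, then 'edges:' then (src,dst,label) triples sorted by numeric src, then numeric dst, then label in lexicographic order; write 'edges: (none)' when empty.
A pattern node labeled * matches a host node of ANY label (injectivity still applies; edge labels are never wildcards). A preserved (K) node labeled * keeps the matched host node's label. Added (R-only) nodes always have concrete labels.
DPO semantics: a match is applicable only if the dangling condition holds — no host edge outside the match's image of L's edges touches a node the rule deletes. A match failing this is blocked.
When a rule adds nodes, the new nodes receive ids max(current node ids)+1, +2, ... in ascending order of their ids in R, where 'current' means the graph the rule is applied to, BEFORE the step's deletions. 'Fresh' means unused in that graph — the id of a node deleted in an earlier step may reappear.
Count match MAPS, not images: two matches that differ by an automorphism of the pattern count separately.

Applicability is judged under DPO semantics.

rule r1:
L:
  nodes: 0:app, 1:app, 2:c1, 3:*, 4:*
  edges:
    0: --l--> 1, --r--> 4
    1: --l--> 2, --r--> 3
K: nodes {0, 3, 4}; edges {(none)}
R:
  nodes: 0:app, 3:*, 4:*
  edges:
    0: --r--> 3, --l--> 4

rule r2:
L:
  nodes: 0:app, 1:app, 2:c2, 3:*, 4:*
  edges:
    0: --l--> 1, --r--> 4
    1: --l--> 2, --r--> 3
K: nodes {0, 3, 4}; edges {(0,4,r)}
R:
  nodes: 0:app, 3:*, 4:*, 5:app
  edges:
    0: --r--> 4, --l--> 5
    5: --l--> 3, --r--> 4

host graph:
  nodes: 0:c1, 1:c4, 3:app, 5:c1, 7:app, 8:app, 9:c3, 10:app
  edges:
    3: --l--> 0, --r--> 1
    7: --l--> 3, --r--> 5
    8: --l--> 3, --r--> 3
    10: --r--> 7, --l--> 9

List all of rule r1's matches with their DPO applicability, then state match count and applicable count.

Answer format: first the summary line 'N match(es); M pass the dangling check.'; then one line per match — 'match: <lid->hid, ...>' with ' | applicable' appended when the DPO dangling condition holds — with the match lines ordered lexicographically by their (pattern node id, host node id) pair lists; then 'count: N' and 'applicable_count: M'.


1 match(es); 0 pass the dangling check.
match: 0->7, 1->3, 2->0, 3->1, 4->5
count: 1
applicable_count: 0


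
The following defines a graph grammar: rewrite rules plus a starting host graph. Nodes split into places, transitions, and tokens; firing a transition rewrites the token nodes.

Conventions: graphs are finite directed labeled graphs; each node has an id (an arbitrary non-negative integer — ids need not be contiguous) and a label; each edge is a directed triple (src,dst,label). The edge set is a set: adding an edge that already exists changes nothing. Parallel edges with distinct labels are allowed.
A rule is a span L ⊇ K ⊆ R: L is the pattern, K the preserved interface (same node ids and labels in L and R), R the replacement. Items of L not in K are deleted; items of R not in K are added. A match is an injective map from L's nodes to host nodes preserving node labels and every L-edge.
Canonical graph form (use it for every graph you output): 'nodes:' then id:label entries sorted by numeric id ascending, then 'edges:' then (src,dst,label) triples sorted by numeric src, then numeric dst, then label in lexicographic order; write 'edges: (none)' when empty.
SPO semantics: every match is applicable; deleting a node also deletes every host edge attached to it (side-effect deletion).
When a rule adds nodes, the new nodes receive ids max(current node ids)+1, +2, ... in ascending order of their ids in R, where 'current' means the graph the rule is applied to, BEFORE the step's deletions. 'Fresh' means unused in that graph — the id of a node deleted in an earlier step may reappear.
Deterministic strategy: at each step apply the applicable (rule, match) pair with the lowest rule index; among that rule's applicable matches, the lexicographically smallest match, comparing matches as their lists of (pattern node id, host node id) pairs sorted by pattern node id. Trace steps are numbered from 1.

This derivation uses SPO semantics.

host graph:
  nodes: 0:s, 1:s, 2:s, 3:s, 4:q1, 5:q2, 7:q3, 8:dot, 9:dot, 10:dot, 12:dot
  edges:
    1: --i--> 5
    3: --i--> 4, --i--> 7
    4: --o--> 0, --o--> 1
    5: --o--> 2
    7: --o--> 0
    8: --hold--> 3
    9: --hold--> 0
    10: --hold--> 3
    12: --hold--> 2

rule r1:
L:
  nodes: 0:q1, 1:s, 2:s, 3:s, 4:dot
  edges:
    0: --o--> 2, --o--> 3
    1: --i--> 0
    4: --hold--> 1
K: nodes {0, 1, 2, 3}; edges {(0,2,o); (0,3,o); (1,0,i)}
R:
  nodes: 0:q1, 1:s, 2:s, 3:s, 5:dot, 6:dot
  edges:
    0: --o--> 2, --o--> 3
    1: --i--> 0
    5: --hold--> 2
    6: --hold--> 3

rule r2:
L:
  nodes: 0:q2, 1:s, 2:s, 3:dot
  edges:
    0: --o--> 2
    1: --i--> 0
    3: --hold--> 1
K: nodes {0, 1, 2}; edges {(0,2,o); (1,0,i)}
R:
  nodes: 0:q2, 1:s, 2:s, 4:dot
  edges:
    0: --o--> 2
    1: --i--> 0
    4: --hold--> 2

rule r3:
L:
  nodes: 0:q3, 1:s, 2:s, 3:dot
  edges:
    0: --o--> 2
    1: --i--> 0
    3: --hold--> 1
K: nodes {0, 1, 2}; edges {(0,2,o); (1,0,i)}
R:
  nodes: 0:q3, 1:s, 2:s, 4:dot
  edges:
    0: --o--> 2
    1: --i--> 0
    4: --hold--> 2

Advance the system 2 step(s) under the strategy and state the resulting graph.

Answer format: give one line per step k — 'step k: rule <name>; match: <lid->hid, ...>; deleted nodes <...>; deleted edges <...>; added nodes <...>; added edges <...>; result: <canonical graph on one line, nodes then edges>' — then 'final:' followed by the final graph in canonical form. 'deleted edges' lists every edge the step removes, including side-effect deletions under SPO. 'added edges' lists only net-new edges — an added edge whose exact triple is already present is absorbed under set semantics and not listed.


step 1: rule r1; match: 0->4, 1->3, 2->0, 3->1, 4->8; deleted nodes 8; deleted edges (8,3,hold); added nodes 13, 14; added edges (13,0,hold); (14,1,hold); result: nodes: 0:s, 1:s, 2:s, 3:s, 4:q1, 5:q2, 7:q3, 9:dot, 10:dot, 12:dot, 13:dot, 14:dot edges: (1,5,i); (3,4,i); (3,7,i); (4,0,o); (4,1,o); (5,2,o); (7,0,o); (9,0,hold); (10,3,hold); (12,2,hold); (13,0,hold); (14,1,hold)
step 2: rule r1; match: 0->4, 1->3, 2->0, 3->1, 4->10; deleted nodes 10; deleted edges (10,3,hold); added nodes 15, 16; added edges (15,0,hold); (16,1,hold); result: nodes: 0:s, 1:s, 2:s, 3:s, 4:q1, 5:q2, 7:q3, 9:dot, 12:dot, 13:dot, 14:dot, 15:dot, 16:dot edges: (1,5,i); (3,4,i); (3,7,i); (4,0,o); (4,1,o); (5,2,o); (7,0,o); (9,0,hold); (12,2,hold); (13,0,hold); (14,1,hold); (15,0,hold); (16,1,hold)
final:
nodes: 0:s, 1:s, 2:s, 3:s, 4:q1, 5:q2, 7:q3, 9:dot, 12:dot, 13:dot, 14:dot, 15:dot, 16:dot
edges: (1,5,i); (3,4,i); (3,7,i); (4,0,o); (4,1,o); (5,2,o); (7,0,o); (9,0,hold); (12,2,hold); (13,0,hold); (14,1,hold); (15,0,hold); (16,1,hold)


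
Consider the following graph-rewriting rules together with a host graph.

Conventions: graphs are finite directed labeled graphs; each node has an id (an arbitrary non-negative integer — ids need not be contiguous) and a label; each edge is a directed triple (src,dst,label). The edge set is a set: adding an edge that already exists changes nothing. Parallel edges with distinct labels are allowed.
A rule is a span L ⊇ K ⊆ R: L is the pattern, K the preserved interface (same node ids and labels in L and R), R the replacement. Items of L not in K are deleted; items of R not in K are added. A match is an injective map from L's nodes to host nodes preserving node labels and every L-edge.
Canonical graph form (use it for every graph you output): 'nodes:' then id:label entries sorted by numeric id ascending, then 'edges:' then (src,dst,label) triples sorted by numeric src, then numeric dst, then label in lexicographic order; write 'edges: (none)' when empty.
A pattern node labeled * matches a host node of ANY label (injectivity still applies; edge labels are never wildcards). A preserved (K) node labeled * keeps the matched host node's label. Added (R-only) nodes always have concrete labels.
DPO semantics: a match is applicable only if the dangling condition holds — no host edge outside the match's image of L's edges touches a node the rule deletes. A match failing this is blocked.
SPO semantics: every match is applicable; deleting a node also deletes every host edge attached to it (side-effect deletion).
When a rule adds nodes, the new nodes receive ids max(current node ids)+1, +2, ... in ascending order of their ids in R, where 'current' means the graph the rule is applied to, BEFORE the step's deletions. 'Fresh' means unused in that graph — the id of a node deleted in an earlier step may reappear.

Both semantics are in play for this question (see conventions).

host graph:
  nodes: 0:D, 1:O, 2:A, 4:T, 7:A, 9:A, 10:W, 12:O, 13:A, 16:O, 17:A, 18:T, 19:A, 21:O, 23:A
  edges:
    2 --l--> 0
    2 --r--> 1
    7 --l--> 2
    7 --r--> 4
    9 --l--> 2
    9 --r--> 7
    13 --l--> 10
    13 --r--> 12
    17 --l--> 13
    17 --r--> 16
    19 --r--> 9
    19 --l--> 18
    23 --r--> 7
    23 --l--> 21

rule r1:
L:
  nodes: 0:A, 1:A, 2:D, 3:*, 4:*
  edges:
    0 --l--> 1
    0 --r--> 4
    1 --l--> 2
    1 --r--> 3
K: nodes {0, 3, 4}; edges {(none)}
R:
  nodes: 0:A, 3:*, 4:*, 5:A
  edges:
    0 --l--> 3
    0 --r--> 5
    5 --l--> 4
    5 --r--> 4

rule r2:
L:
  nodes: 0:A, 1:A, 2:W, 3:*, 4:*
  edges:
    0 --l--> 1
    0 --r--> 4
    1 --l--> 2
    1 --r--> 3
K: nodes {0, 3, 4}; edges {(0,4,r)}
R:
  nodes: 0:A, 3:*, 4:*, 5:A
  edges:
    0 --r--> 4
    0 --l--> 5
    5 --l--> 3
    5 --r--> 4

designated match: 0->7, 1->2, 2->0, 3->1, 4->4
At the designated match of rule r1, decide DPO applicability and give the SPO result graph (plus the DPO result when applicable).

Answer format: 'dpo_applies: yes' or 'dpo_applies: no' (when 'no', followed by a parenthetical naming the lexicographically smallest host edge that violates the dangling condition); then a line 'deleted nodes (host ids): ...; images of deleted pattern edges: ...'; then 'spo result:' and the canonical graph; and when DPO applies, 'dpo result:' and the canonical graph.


dpo_applies: no
(the rule deletes node 2, which keeps host edge (9,2,l) outside the match image — the dangling condition fails, DPO blocks; SPO proceeds and side-deletes such edges)
deleted nodes (host ids): 0, 2; images of deleted pattern edges: (2,0,l); (2,1,r); (7,2,l); (7,4,r)
spo result:
nodes: 1:O, 4:T, 7:A, 9:A, 10:W, 12:O, 13:A, 16:O, 17:A, 18:T, 19:A, 21:O, 23:A, 24:A
edges: (7,1,l); (7,24,r); (9,7,r); (13,10,l); (13,12,r); (17,13,l); (17,16,r); (19,9,r); (19,18,l); (23,7,r); (23,21,l); (24,4,l); (24,4,r)


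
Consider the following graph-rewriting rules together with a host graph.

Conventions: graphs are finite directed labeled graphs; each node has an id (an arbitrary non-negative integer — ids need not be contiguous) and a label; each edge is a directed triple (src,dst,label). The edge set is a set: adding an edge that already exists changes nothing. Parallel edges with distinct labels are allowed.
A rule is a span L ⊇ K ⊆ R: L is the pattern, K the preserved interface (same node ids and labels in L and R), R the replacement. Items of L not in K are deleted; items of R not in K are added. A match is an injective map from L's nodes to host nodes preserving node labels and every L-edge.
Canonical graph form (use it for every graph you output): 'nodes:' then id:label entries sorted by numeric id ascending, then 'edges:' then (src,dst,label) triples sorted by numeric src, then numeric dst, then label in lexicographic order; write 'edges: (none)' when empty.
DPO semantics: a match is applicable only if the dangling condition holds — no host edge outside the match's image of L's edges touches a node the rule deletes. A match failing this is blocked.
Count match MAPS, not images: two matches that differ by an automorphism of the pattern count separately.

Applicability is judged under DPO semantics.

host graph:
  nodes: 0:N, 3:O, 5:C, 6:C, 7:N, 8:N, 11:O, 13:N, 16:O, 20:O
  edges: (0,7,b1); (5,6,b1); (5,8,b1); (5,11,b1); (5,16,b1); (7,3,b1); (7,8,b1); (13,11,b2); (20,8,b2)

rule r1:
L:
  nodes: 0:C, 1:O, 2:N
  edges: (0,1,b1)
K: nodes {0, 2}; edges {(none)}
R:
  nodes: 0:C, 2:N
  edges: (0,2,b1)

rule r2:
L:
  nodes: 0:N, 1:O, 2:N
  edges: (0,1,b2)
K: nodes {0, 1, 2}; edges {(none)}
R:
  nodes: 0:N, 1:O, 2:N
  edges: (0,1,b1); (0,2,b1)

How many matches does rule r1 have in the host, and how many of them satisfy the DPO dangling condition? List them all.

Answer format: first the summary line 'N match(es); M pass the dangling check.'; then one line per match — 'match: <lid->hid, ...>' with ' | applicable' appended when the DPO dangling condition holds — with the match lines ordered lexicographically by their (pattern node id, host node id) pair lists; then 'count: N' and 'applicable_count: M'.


8 match(es); 4 pass the dangling check.
match: 0->5, 1->11, 2->0
match: 0->5, 1->11, 2->7
match: 0->5, 1->11, 2->8
match: 0->5, 1->11, 2->13
match: 0->5, 1->16, 2->0 | applicable
match: 0->5, 1->16, 2->7 | applicable
match: 0->5, 1->16, 2->8 | applicable
match: 0->5, 1->16, 2->13 | applicable
count: 8
applicable_count: 4


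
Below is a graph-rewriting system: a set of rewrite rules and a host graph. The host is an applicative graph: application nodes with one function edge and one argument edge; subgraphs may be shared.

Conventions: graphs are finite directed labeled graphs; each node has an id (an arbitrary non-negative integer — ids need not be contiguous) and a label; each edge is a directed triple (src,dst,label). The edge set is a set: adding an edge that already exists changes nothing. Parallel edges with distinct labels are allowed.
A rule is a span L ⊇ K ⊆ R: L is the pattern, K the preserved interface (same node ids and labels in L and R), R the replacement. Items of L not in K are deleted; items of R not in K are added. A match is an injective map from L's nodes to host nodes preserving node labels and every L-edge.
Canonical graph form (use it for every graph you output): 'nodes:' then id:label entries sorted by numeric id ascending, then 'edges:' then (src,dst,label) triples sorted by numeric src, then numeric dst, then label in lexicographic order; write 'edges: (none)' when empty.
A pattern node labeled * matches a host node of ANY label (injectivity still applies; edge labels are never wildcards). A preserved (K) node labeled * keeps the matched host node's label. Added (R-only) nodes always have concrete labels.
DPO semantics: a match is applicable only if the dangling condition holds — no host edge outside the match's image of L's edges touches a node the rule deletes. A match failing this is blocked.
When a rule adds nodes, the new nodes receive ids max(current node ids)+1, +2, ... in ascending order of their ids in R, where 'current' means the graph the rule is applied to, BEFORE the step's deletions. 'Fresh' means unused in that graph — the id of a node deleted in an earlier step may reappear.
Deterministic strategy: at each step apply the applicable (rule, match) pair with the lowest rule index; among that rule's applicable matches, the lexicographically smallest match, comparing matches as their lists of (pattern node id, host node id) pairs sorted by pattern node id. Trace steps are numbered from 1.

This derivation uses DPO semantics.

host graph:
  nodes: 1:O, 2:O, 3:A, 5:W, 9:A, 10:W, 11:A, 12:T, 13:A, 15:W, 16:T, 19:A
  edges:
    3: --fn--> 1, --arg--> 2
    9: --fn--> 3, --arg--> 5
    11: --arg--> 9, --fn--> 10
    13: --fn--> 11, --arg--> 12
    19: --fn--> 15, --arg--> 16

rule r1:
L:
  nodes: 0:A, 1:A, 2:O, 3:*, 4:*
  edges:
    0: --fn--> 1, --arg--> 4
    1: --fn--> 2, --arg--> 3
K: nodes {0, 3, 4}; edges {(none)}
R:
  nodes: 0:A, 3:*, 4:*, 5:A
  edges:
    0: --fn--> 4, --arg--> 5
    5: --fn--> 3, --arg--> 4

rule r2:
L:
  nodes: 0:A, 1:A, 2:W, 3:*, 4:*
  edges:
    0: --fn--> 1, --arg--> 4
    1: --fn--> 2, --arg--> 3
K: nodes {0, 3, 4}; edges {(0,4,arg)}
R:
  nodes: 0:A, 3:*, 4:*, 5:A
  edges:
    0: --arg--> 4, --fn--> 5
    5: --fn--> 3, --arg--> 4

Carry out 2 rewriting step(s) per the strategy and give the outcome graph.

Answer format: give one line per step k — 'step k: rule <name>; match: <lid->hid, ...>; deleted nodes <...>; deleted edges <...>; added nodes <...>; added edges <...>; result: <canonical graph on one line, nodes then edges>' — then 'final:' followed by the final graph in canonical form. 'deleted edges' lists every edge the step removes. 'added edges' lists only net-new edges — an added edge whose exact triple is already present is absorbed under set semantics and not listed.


step 1: rule r1; match: 0->9, 1->3, 2->1, 3->2, 4->5; deleted nodes 1, 3; deleted edges (3,1,fn); (3,2,arg); (9,3,fn); (9,5,arg); added nodes 20; added edges (9,5,fn); (9,20,arg); (20,2,fn); (20,5,arg); result: nodes: 2:O, 5:W, 9:A, 10:W, 11:A, 12:T, 13:A, 15:W, 16:T, 19:A, 20:A edges: (9,5,fn); (9,20,arg); (11,9,arg); (11,10,fn); (13,11,fn); (13,12,arg); (19,15,fn); (19,16,arg); (20,2,fn); (20,5,arg)
step 2: rule r2; match: 0->13, 1->11, 2->10, 3->9, 4->12; deleted nodes 10, 11; deleted edges (11,9,arg); (11,10,fn); (13,11,fn); added nodes 21; added edges (13,21,fn); (21,9,fn); (21,12,arg); result: nodes: 2:O, 5:W, 9:A, 12:T, 13:A, 15:W, 16:T, 19:A, 20:A, 21:A edges: (9,5,fn); (9,20,arg); (13,12,arg); (13,21,fn); (19,15,fn); (19,16,arg); (20,2,fn); (20,5,arg); (21,9,fn); (21,12,arg)
final:
nodes: 2:O, 5:W, 9:A, 12:T, 13:A, 15:W, 16:T, 19:A, 20:A, 21:A
edges: (9,5,fn); (9,20,arg); (13,12,arg); (13,21,fn); (19,15,fn); (19,16,arg); (20,2,fn); (20,5,arg); (21,9,fn); (21,12,arg)


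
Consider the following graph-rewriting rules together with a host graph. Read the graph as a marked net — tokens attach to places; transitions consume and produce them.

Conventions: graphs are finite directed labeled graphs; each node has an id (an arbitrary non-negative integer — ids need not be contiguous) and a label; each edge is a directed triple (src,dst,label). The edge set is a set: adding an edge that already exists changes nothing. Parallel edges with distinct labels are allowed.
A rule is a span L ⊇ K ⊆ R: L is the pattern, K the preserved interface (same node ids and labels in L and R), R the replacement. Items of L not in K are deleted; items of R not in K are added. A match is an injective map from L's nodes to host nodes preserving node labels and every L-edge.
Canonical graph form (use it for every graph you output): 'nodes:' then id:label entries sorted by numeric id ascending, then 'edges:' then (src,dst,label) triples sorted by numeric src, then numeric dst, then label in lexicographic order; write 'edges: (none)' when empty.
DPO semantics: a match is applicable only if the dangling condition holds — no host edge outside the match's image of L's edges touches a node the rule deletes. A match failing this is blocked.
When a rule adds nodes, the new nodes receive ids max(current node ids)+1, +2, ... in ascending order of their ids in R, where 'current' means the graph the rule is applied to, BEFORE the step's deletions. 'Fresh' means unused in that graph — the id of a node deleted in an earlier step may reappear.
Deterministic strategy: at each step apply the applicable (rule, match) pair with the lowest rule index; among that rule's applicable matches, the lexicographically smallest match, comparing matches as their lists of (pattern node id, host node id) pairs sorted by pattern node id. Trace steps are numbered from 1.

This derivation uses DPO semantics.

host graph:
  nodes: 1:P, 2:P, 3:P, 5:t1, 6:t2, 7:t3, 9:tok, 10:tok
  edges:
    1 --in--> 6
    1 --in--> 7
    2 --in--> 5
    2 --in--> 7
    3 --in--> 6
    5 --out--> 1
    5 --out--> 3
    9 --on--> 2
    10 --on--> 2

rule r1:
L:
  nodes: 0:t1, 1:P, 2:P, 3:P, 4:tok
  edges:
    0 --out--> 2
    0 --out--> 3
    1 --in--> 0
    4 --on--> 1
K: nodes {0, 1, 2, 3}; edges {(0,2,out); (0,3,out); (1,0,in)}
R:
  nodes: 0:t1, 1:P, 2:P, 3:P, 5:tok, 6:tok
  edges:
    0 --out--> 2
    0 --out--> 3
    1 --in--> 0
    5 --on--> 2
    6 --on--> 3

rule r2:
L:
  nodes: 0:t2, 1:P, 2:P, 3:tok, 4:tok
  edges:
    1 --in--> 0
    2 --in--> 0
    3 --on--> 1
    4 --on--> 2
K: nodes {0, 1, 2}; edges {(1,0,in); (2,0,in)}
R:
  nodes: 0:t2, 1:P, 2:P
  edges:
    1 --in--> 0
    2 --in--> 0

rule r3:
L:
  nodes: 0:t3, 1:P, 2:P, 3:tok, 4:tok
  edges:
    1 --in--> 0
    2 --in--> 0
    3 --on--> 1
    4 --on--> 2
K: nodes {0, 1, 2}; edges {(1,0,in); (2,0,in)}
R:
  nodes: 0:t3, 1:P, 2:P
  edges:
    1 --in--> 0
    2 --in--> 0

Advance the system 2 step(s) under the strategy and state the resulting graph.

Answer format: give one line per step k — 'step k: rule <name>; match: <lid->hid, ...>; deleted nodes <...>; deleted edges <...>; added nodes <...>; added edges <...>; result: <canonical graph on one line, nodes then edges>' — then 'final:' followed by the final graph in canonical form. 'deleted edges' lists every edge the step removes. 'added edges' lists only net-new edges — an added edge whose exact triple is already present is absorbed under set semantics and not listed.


step 1: rule r1; match: 0->5, 1->2, 2->1, 3->3, 4->9; deleted nodes 9; deleted edges (9,2,on); added nodes 11, 12; added edges (11,1,on); (12,3,on); result: nodes: 1:P, 2:P, 3:P, 5:t1, 6:t2, 7:t3, 10:tok, 11:tok, 12:tok edges: (1,6,in); (1,7,in); (2,5,in); (2,7,in); (3,6,in); (5,1,out); (5,3,out); (10,2,on); (11,1,on); (12,3,on)
step 2: rule r1; match: 0->5, 1->2, 2->1, 3->3, 4->10; deleted nodes 10; deleted edges (10,2,on); added nodes 13, 14; added edges (13,1,on); (14,3,on); result: nodes: 1:P, 2:P, 3:P, 5:t1, 6:t2, 7:t3, 11:tok, 12:tok, 13:tok, 14:tok edges: (1,6,in); (1,7,in); (2,5,in); (2,7,in); (3,6,in); (5,1,out); (5,3,out); (11,1,on); (12,3,on); (13,1,on); (14,3,on)
final:
nodes: 1:P, 2:P, 3:P, 5:t1, 6:t2, 7:t3, 11:tok, 12:tok, 13:tok, 14:tok
edges: (1,6,in); (1,7,in); (2,5,in); (2,7,in); (3,6,in); (5,1,out); (5,3,out); (11,1,on); (12,3,on); (13,1,on); (14,3,on)


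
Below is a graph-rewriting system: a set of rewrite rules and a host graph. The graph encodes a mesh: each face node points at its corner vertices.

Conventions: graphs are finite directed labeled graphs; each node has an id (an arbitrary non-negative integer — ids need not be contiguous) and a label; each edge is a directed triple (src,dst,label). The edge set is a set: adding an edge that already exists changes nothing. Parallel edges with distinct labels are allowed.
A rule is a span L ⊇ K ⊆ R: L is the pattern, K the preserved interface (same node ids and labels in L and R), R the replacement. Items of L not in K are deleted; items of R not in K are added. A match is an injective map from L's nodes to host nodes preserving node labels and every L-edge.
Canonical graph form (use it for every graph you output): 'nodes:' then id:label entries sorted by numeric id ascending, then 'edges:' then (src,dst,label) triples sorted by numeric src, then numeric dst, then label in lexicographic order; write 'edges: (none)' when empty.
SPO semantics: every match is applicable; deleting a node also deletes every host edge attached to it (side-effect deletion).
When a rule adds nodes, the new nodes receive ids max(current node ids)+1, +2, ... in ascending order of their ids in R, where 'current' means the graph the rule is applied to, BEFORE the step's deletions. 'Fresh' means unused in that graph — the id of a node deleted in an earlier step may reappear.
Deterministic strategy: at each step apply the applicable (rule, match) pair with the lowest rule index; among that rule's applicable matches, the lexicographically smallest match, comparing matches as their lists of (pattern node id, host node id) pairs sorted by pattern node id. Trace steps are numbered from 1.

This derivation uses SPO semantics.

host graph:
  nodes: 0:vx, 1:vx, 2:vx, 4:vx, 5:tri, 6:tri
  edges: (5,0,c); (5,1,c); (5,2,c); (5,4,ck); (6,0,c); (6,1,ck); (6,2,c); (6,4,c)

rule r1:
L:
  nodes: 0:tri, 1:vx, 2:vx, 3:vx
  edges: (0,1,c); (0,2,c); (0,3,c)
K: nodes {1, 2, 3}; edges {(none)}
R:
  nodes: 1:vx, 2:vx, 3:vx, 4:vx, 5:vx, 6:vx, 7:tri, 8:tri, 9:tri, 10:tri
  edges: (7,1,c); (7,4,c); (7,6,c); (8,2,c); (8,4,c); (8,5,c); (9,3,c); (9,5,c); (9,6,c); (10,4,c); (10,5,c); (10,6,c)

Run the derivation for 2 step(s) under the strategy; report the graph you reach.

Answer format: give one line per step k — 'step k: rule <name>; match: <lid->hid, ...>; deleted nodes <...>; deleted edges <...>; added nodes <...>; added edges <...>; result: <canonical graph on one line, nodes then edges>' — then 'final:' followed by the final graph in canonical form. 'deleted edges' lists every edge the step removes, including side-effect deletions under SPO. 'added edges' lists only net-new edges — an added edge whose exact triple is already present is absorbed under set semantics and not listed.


step 1: rule r1; match: 0->5, 1->0, 2->1, 3->2; deleted nodes 5; deleted edges (5,0,c); (5,1,c); (5,2,c); (5,4,ck); added nodes 7, 8, 9, 10, 11, 12, 13; added edges (10,0,c); (10,7,c); (10,9,c); (11,1,c); (11,7,c); (11,8,c); (12,2,c); (12,8,c); (12,9,c); (13,7,c); (13,8,c); (13,9,c); result: nodes: 0:vx, 1:vx, 2:vx, 4:vx, 6:tri, 7:vx, 8:vx, 9:vx, 10:tri, 11:tri, 12:tri, 13:tri edges: (6,0,c); (6,1,ck); (6,2,c); (6,4,c); (10,0,c); (10,7,c); (10,9,c); (11,1,c); (11,7,c); (11,8,c); (12,2,c); (12,8,c); (12,9,c); (13,7,c); (13,8,c); (13,9,c)
step 2: rule r1; match: 0->6, 1->0, 2->2, 3->4; deleted nodes 6; deleted edges (6,0,c); (6,1,ck); (6,2,c); (6,4,c); added nodes 14, 15, 16, 17, 18, 19, 20; added edges (17,0,c); (17,14,c); (17,16,c); (18,2,c); (18,14,c); (18,15,c); (19,4,c); (19,15,c); (19,16,c); (20,14,c); (20,15,c); (20,16,c); result: nodes: 0:vx, 1:vx, 2:vx, 4:vx, 7:vx, 8:vx, 9:vx, 10:tri, 11:tri, 12:tri, 13:tri, 14:vx, 15:vx, 16:vx, 17:tri, 18:tri, 19:tri, 20:tri edges: (10,0,c); (10,7,c); (10,9,c); (11,1,c); (11,7,c); (11,8,c); (12,2,c); (12,8,c); (12,9,c); (13,7,c); (13,8,c); (13,9,c); (17,0,c); (17,14,c); (17,16,c); (18,2,c); (18,14,c); (18,15,c); (19,4,c); (19,15,c); (19,16,c); (20,14,c); (20,15,c); (20,16,c)
final:
nodes: 0:vx, 1:vx, 2:vx, 4:vx, 7:vx, 8:vx, 9:vx, 10:tri, 11:tri, 12:tri, 13:tri, 14:vx, 15:vx, 16:vx, 17:tri, 18:tri, 19:tri, 20:tri
edges: (10,0,c); (10,7,c); (10,9,c); (11,1,c); (11,7,c); (11,8,c); (12,2,c); (12,8,c); (12,9,c); (13,7,c); (13,8,c); (13,9,c); (17,0,c); (17,14,c); (17,16,c); (18,2,c); (18,14,c); (18,15,c); (19,4,c); (19,15,c); (19,16,c); (20,14,c); (20,15,c); (20,16,c)


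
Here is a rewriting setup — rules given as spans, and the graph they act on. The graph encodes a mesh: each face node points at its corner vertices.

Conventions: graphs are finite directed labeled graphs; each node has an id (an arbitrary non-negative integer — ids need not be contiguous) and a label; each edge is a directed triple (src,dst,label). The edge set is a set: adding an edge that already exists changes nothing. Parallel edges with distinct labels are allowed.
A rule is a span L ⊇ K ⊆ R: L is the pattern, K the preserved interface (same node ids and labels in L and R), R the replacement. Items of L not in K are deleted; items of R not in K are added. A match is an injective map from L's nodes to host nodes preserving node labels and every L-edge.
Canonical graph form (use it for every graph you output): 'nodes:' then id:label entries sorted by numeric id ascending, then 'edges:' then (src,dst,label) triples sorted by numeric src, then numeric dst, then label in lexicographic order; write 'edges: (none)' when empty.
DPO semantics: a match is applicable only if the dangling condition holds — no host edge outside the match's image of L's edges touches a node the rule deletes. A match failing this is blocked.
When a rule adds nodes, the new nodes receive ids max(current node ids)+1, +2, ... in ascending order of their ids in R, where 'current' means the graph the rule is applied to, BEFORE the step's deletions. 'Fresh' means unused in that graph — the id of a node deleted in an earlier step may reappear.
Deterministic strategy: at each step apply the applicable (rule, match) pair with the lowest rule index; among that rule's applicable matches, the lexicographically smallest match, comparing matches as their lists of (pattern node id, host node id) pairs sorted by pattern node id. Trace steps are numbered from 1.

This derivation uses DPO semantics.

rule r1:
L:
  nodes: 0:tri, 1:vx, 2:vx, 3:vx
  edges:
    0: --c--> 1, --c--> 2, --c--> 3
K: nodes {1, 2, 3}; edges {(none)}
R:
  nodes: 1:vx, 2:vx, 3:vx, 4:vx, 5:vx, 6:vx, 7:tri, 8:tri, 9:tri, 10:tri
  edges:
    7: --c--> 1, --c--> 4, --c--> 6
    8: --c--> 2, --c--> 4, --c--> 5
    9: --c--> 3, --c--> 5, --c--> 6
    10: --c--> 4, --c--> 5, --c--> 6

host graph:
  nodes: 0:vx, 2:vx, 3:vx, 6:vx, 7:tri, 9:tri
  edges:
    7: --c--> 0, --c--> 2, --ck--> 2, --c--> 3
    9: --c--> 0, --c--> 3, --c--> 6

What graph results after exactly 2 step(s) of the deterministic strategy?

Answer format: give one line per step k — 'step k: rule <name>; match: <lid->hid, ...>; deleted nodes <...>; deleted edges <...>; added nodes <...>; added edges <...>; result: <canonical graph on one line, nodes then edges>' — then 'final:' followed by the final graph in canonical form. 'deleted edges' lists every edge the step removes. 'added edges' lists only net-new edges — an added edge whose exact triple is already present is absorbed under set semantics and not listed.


step 1: rule r1; match: 0->9, 1->0, 2->3, 3->6; deleted nodes 9; deleted edges (9,0,c); (9,3,c); (9,6,c); added nodes 10, 11, 12, 13, 14, 15, 16; added edges (13,0,c); (13,10,c); (13,12,c); (14,3,c); (14,10,c); (14,11,c); (15,6,c); (15,11,c); (15,12,c); (16,10,c); (16,11,c); (16,12,c); result: nodes: 0:vx, 2:vx, 3:vx, 6:vx, 7:tri, 10:vx, 11:vx, 12:vx, 13:tri, 14:tri, 15:tri, 16:tri edges: (7,0,c); (7,2,c); (7,2,ck); (7,3,c); (13,0,c); (13,10,c); (13,12,c); (14,3,c); (14,10,c); (14,11,c); (15,6,c); (15,11,c); (15,12,c); (16,10,c); (16,11,c); (16,12,c)
step 2: rule r1; match: 0->13, 1->0, 2->10, 3->12; deleted nodes 13; deleted edges (13,0,c); (13,10,c); (13,12,c); added nodes 17, 18, 19, 20, 21, 22, 23; added edges (20,0,c); (20,17,c); (20,19,c); (21,10,c); (21,17,c); (21,18,c); (22,12,c); (22,18,c); (22,19,c); (23,17,c); (23,18,c); (23,19,c); result: nodes: 0:vx, 2:vx, 3:vx, 6:vx, 7:tri, 10:vx, 11:vx, 12:vx, 14:tri, 15:tri, 16:tri, 17:vx, 18:vx, 19:vx, 20:tri, 21:tri, 22:tri, 23:tri edges: (7,0,c); (7,2,c); (7,2,ck); (7,3,c); (14,3,c); (14,10,c); (14,11,c); (15,6,c); (15,11,c); (15,12,c); (16,10,c); (16,11,c); (16,12,c); (20,0,c); (20,17,c); (20,19,c); (21,10,c); (21,17,c); (21,18,c); (22,12,c); (22,18,c); (22,19,c); (23,17,c); (23,18,c); (23,19,c)
final:
nodes: 0:vx, 2:vx, 3:vx, 6:vx, 7:tri, 10:vx, 11:vx, 12:vx, 14:tri, 15:tri, 16:tri, 17:vx, 18:vx, 19:vx, 20:tri, 21:tri, 22:tri, 23:tri
edges: (7,0,c); (7,2,c); (7,2,ck); (7,3,c); (14,3,c); (14,10,c); (14,11,c); (15,6,c); (15,11,c); (15,12,c); (16,10,c); (16,11,c); (16,12,c); (20,0,c); (20,17,c); (20,19,c); (21,10,c); (21,17,c); (21,18,c); (22,12,c); (22,18,c); (22,19,c); (23,17,c); (23,18,c); (23,19,c)
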